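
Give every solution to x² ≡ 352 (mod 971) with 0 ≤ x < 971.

Since 971 ≡ 3 (mod 4), a square root of 352 is 352^((971+1)/4) = 352^243 mod 971.
Repeated squaring: 352^2≡587, 352^4≡835, 352^8≡47, 352^16≡267, 352^32≡406, 352^64≡737, 352^128≡380 (mod 971).
352^243 = 352^(128+64+32+16+2+1) ≡ 808 (mod 971).
Check: 808² = 652864 ≡ 352 (mod 971). The two roots are 163 and 808.

163, 808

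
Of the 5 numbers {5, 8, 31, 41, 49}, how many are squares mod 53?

(5/53) = -1 → non-residue.
(8/53) = -1 → non-residue.
(31/53) = -1 → non-residue.
(41/53) = -1 → non-residue.
(49/53) = +1 → QR.
Total quadratic residues among the 5: 1.

1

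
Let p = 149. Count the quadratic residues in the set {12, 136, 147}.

(12/149) = -1 → non-residue.
(136/149) = -1 → non-residue.
(147/149) = -1 → non-residue.
Total quadratic residues among the 3: 0.

0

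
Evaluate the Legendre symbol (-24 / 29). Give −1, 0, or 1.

1

First reduce: -24 ≡ 5 (mod 29).
Reciprocity: 5 ≡ 1 and 29 ≡ 1 (mod 4), so (5/29) = +(29/5).
Reduce top mod 5: now compute (4/5).
Pull out 2^2: since 5 ≡ 5 (mod 8), (2/5) = -1, so (2/5)^2 = +1.
Reached (1/5) = 1. Collecting the sign flips along the way, the symbol is +1.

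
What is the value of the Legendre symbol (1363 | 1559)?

-1

Reciprocity: 1363 ≡ 3 and 1559 ≡ 3 (mod 4), so (1363/1559) = −(1559/1363).
Reduce top mod 1363: now compute (196/1363).
Pull out 2^2: since 1363 ≡ 3 (mod 8), (2/1363) = -1, so (2/1363)^2 = +1.
Reciprocity: 49 ≡ 1 and 1363 ≡ 3 (mod 4), so (49/1363) = +(1363/49).
Reduce top mod 49: now compute (40/49).
Pull out 2^3: since 49 ≡ 1 (mod 8), (2/49) = +1, so (2/49)^3 = +1.
Reciprocity: 5 ≡ 1 and 49 ≡ 1 (mod 4), so (5/49) = +(49/5).
Reduce top mod 5: now compute (4/5).
Pull out 2^2: since 5 ≡ 5 (mod 8), (2/5) = -1, so (2/5)^2 = +1.
Reached (1/5) = 1. Collecting the sign flips along the way, the symbol is -1.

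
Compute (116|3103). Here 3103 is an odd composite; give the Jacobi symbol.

Pull out 2^2: since 3103 ≡ 7 (mod 8), (2/3103) = +1, so (2/3103)^2 = +1.
Reciprocity: 29 ≡ 1 and 3103 ≡ 3 (mod 4), so (29/3103) = +(3103/29).
Reduce top mod 29: now compute (0/29).
Top reduces to 0: gcd > 1, so the symbol is 0.

0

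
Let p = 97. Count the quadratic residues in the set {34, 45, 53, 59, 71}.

1

(34/97) = -1 → non-residue.
(45/97) = -1 → non-residue.
(53/97) = +1 → QR.
(59/97) = -1 → non-residue.
(71/97) = -1 → non-residue.
Total quadratic residues among the 5: 1.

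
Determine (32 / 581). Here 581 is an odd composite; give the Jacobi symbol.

Pull out 2^5: since 581 ≡ 5 (mod 8), (2/581) = -1, so (2/581)^5 = -1.
Reached (1/581) = 1. Collecting the sign flips along the way, the symbol is -1.

-1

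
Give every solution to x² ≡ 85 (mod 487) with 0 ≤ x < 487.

Since 487 ≡ 3 (mod 4), a square root of 85 is 85^((487+1)/4) = 85^122 mod 487.
Repeated squaring: 85^2≡407, 85^4≡69, 85^8≡378, 85^16≡193, 85^32≡237, 85^64≡164 (mod 487).
85^122 = 85^(64+32+16+8+2) ≡ 77 (mod 487).
Check: 77² = 5929 ≡ 85 (mod 487). The two roots are 77 and 410.

77, 410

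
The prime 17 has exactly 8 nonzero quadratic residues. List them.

Square k = 1,…,8 (k and 17−k give the same square):
1²=1, 2²=4, 3²=9, 4²=16, 5²≡8, 6²≡2, 7²≡15, 8²≡13 (mod 17).
So the quadratic residues mod 17 are {1, 2, 4, 8, 9, 13, 15, 16}.

1 2 4 8 9 13 15 16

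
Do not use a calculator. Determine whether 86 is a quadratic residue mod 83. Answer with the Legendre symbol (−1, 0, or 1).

1

First reduce: 86 ≡ 3 (mod 83).
Reciprocity: 3 ≡ 3 and 83 ≡ 3 (mod 4), so (3/83) = −(83/3).
Reduce top mod 3: now compute (2/3).
Pull out 2: since 3 ≡ 3 (mod 8), (2/3) = -1.
Reached (1/3) = 1. Collecting the sign flips along the way, the symbol is +1.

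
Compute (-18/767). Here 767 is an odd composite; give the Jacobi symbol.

-1

First reduce: -18 ≡ 749 (mod 767).
Reciprocity: 749 ≡ 1 and 767 ≡ 3 (mod 4), so (749/767) = +(767/749).
Reduce top mod 749: now compute (18/749).
Pull out 2: since 749 ≡ 5 (mod 8), (2/749) = -1.
Reciprocity: 9 ≡ 1 and 749 ≡ 1 (mod 4), so (9/749) = +(749/9).
Reduce top mod 9: now compute (2/9).
Pull out 2: since 9 ≡ 1 (mod 8), (2/9) = +1.
Reached (1/9) = 1. Collecting the sign flips along the way, the symbol is -1.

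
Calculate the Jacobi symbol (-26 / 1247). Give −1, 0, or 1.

-1

First reduce: -26 ≡ 1221 (mod 1247).
Reciprocity: 1221 ≡ 1 and 1247 ≡ 3 (mod 4), so (1221/1247) = +(1247/1221).
Reduce top mod 1221: now compute (26/1221).
Pull out 2: since 1221 ≡ 5 (mod 8), (2/1221) = -1.
Reciprocity: 13 ≡ 1 and 1221 ≡ 1 (mod 4), so (13/1221) = +(1221/13).
Reduce top mod 13: now compute (12/13).
Pull out 2^2: since 13 ≡ 5 (mod 8), (2/13) = -1, so (2/13)^2 = +1.
Reciprocity: 3 ≡ 3 and 13 ≡ 1 (mod 4), so (3/13) = +(13/3).
Reduce top mod 3: now compute (1/3).
Reached (1/3) = 1. Collecting the sign flips along the way, the symbol is -1.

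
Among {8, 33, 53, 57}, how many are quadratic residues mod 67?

1

(8/67) = -1 → non-residue.
(33/67) = +1 → QR.
(53/67) = -1 → non-residue.
(57/67) = -1 → non-residue.
Total quadratic residues among the 4: 1.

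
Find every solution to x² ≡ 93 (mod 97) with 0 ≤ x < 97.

44, 53

97 ≡ 1 (mod 4), so we find a root by search.
Trying successive values, 44² = 1936 ≡ 93 (mod 97). The other root is 97 − 44 = 53.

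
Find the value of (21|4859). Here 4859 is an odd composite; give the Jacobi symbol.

Reciprocity: 21 ≡ 1 and 4859 ≡ 3 (mod 4), so (21/4859) = +(4859/21).
Reduce top mod 21: now compute (8/21).
Pull out 2^3: since 21 ≡ 5 (mod 8), (2/21) = -1, so (2/21)^3 = -1.
Reached (1/21) = 1. Collecting the sign flips along the way, the symbol is -1.

-1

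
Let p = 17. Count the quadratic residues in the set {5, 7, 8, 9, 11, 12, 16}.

3

(5/17) = -1 → non-residue.
(7/17) = -1 → non-residue.
(8/17) = +1 → QR.
(9/17) = +1 → QR.
(11/17) = -1 → non-residue.
(12/17) = -1 → non-residue.
(16/17) = +1 → QR.
Total quadratic residues among the 7: 3.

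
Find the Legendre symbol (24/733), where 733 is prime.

-1

Pull out 2^3: since 733 ≡ 5 (mod 8), (2/733) = -1, so (2/733)^3 = -1.
Reciprocity: 3 ≡ 3 and 733 ≡ 1 (mod 4), so (3/733) = +(733/3).
Reduce top mod 3: now compute (1/3).
Reached (1/3) = 1. Collecting the sign flips along the way, the symbol is -1.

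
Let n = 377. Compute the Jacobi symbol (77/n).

-1

Reciprocity: 77 ≡ 1 and 377 ≡ 1 (mod 4), so (77/377) = +(377/77).
Reduce top mod 77: now compute (69/77).
Reciprocity: 69 ≡ 1 and 77 ≡ 1 (mod 4), so (69/77) = +(77/69).
Reduce top mod 69: now compute (8/69).
Pull out 2^3: since 69 ≡ 5 (mod 8), (2/69) = -1, so (2/69)^3 = -1.
Reached (1/69) = 1. Collecting the sign flips along the way, the symbol is -1.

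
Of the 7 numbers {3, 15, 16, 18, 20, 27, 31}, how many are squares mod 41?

4

(3/41) = -1 → non-residue.
(15/41) = -1 → non-residue.
(16/41) = +1 → QR.
(18/41) = +1 → QR.
(20/41) = +1 → QR.
(27/41) = -1 → non-residue.
(31/41) = +1 → QR.
Total quadratic residues among the 7: 4.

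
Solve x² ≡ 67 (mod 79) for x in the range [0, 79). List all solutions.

Since 79 ≡ 3 (mod 4), a square root of 67 is 67^((79+1)/4) = 67^20 mod 79.
Repeated squaring: 67^2≡65, 67^4≡38, 67^8≡22, 67^16≡10 (mod 79).
67^20 = 67^(16+4) ≡ 64 (mod 79).
Check: 64² = 4096 ≡ 67 (mod 79). The two roots are 15 and 64.

15, 64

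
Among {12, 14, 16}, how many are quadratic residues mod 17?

(12/17) = -1 → non-residue.
(14/17) = -1 → non-residue.
(16/17) = +1 → QR.
Total quadratic residues among the 3: 1.

1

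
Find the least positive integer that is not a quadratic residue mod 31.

3

(2/31) = +1, so 2 is a residue.
(3/31) = −1, so 3 is the smallest positive non-residue mod 31.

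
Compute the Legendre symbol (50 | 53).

-1

Euler's criterion: (50/53) ≡ 50^26 (mod 53).
50^2 ≡ 9 (mod 53)
50^4 ≡ 28 (mod 53)
50^8 ≡ 42 (mod 53)
50^16 ≡ 15 (mod 53)
50^26 = 50^(16+8+2) ≡ 52 (mod 53).
Result is 52 ≡ −1, so (50/53) = −1.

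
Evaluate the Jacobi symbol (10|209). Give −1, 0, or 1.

1

Pull out 2: since 209 ≡ 1 (mod 8), (2/209) = +1.
Reciprocity: 5 ≡ 1 and 209 ≡ 1 (mod 4), so (5/209) = +(209/5).
Reduce top mod 5: now compute (4/5).
Pull out 2^2: since 5 ≡ 5 (mod 8), (2/5) = -1, so (2/5)^2 = +1.
Reached (1/5) = 1. Collecting the sign flips along the way, the symbol is +1.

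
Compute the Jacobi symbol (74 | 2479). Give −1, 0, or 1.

Pull out 2: since 2479 ≡ 7 (mod 8), (2/2479) = +1.
Reciprocity: 37 ≡ 1 and 2479 ≡ 3 (mod 4), so (37/2479) = +(2479/37).
Reduce top mod 37: now compute (0/37).
Top reduces to 0: gcd > 1, so the symbol is 0.

0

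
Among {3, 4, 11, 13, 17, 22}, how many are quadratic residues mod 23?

3

(3/23) = +1 → QR.
(4/23) = +1 → QR.
(11/23) = -1 → non-residue.
(13/23) = +1 → QR.
(17/23) = -1 → non-residue.
(22/23) = -1 → non-residue.
Total quadratic residues among the 6: 3.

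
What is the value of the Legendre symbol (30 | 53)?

Pull out 2: since 53 ≡ 5 (mod 8), (2/53) = -1.
Reciprocity: 15 ≡ 3 and 53 ≡ 1 (mod 4), so (15/53) = +(53/15).
Reduce top mod 15: now compute (8/15).
Pull out 2^3: since 15 ≡ 7 (mod 8), (2/15) = +1, so (2/15)^3 = +1.
Reached (1/15) = 1. Collecting the sign flips along the way, the symbol is -1.

-1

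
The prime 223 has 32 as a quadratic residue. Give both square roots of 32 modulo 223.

Since 223 ≡ 3 (mod 4), a square root of 32 is 32^((223+1)/4) = 32^56 mod 223.
Repeated squaring: 32^2≡132, 32^4≡30, 32^8≡8, 32^16≡64, 32^32≡82 (mod 223).
32^56 = 32^(32+16+8) ≡ 60 (mod 223).
Check: 60² = 3600 ≡ 32 (mod 223). The two roots are 60 and 163.

60, 163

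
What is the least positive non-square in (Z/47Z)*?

(2/47) = +1, so 2 is a residue.
(3/47) = +1, so 3 is a residue.
(4/47) = +1, so 4 is a residue.
(5/47) = −1, so 5 is the smallest positive non-residue mod 47.

5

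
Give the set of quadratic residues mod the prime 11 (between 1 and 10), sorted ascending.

Square k = 1,…,5 (k and 11−k give the same square):
1²=1, 2²=4, 3²=9, 4²≡5, 5²≡3 (mod 11).
So the quadratic residues mod 11 are {1, 3, 4, 5, 9}.

1 3 4 5 9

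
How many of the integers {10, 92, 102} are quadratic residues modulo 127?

(10/127) = -1 → non-residue.
(92/127) = -1 → non-residue.
(102/127) = -1 → non-residue.
Total quadratic residues among the 3: 0.

0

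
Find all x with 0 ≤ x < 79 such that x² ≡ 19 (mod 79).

16, 63

Since 79 ≡ 3 (mod 4), a square root of 19 is 19^((79+1)/4) = 19^20 mod 79.
Repeated squaring: 19^2≡45, 19^4≡50, 19^8≡51, 19^16≡73 (mod 79).
19^20 = 19^(16+4) ≡ 16 (mod 79).
Check: 16² = 256 ≡ 19 (mod 79). The two roots are 16 and 63.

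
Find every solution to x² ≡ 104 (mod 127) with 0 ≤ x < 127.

Since 127 ≡ 3 (mod 4), a square root of 104 is 104^((127+1)/4) = 104^32 mod 127.
Repeated squaring: 104^2≡21, 104^4≡60, 104^8≡44, 104^16≡31, 104^32≡72 (mod 127).
104^32 = 104^(32) ≡ 72 (mod 127).
Check: 72² = 5184 ≡ 104 (mod 127). The two roots are 55 and 72.

55, 72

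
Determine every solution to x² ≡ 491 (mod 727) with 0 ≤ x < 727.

233, 494

Since 727 ≡ 3 (mod 4), a square root of 491 is 491^((727+1)/4) = 491^182 mod 727.
Repeated squaring: 491^2≡444, 491^4≡119, 491^8≡348, 491^16≡422, 491^32≡696, 491^64≡234, 491^128≡231 (mod 727).
491^182 = 491^(128+32+16+4+2) ≡ 233 (mod 727).
Check: 233² = 54289 ≡ 491 (mod 727). The two roots are 233 and 494.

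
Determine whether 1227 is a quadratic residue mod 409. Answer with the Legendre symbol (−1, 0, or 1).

0

First reduce: 1227 ≡ 0 (mod 409).
Top reduces to 0: gcd > 1, so the symbol is 0.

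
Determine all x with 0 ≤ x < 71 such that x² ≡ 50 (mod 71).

Since 71 ≡ 3 (mod 4), a square root of 50 is 50^((71+1)/4) = 50^18 mod 71.
Repeated squaring: 50^2≡15, 50^4≡12, 50^8≡2, 50^16≡4 (mod 71).
50^18 = 50^(16+2) ≡ 60 (mod 71).
Check: 60² = 3600 ≡ 50 (mod 71). The two roots are 11 and 60.

11, 60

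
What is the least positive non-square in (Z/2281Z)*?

7

(2/2281) = +1, so 2 is a residue.
(3/2281) = +1, so 3 is a residue.
(4/2281) = +1, so 4 is a residue.
(5/2281) = +1, so 5 is a residue.
(6/2281) = +1, so 6 is a residue.
(7/2281) = −1, so 7 is the smallest positive non-residue mod 2281.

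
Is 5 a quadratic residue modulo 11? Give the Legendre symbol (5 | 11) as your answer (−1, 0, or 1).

1

Reciprocity: 5 ≡ 1 and 11 ≡ 3 (mod 4), so (5/11) = +(11/5).
Reduce top mod 5: now compute (1/5).
Reached (1/5) = 1. Collecting the sign flips along the way, the symbol is +1.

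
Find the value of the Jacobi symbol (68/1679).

Pull out 2^2: since 1679 ≡ 7 (mod 8), (2/1679) = +1, so (2/1679)^2 = +1.
Reciprocity: 17 ≡ 1 and 1679 ≡ 3 (mod 4), so (17/1679) = +(1679/17).
Reduce top mod 17: now compute (13/17).
Reciprocity: 13 ≡ 1 and 17 ≡ 1 (mod 4), so (13/17) = +(17/13).
Reduce top mod 13: now compute (4/13).
Pull out 2^2: since 13 ≡ 5 (mod 8), (2/13) = -1, so (2/13)^2 = +1.
Reached (1/13) = 1. Collecting the sign flips along the way, the symbol is +1.

1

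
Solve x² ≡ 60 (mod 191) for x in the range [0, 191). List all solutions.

Since 191 ≡ 3 (mod 4), a square root of 60 is 60^((191+1)/4) = 60^48 mod 191.
Repeated squaring: 60^2≡162, 60^4≡77, 60^8≡8, 60^16≡64, 60^32≡85 (mod 191).
60^48 = 60^(32+16) ≡ 92 (mod 191).
Check: 92² = 8464 ≡ 60 (mod 191). The two roots are 92 and 99.

92, 99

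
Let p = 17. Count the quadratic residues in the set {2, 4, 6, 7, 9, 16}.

(2/17) = +1 → QR.
(4/17) = +1 → QR.
(6/17) = -1 → non-residue.
(7/17) = -1 → non-residue.
(9/17) = +1 → QR.
(16/17) = +1 → QR.
Total quadratic residues among the 6: 4.

4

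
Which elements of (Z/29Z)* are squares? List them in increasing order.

1,4,5,6,7,9,13,16,20,22,23,24,25,28

Square k = 1,…,14 (k and 29−k give the same square):
1²=1, 2²=4, 3²=9, 4²=16, 5²=25, 6²≡7, 7²≡20, 8²≡6, 9²≡23, 10²≡13, 11²≡5, 12²≡28, 13²≡24, 14²≡22 (mod 29).
So the quadratic residues mod 29 are {1, 4, 5, 6, 7, 9, 13, 16, 20, 22, 23, 24, 25, 28}.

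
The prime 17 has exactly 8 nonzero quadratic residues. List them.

Square k = 1,…,8 (k and 17−k give the same square):
1²=1, 2²=4, 3²=9, 4²=16, 5²≡8, 6²≡2, 7²≡15, 8²≡13 (mod 17).
So the quadratic residues mod 17 are {1, 2, 4, 8, 9, 13, 15, 16}.

1,2,4,8,9,13,15,16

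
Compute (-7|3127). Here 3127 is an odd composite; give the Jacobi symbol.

First reduce: -7 ≡ 3120 (mod 3127).
Pull out 2^4: since 3127 ≡ 7 (mod 8), (2/3127) = +1, so (2/3127)^4 = +1.
Reciprocity: 195 ≡ 3 and 3127 ≡ 3 (mod 4), so (195/3127) = −(3127/195).
Reduce top mod 195: now compute (7/195).
Reciprocity: 7 ≡ 3 and 195 ≡ 3 (mod 4), so (7/195) = −(195/7).
Reduce top mod 7: now compute (6/7).
Pull out 2: since 7 ≡ 7 (mod 8), (2/7) = +1.
Reciprocity: 3 ≡ 3 and 7 ≡ 3 (mod 4), so (3/7) = −(7/3).
Reduce top mod 3: now compute (1/3).
Reached (1/3) = 1. Collecting the sign flips along the way, the symbol is -1.

-1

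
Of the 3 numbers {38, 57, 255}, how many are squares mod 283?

(38/283) = +1 → QR.
(57/283) = +1 → QR.
(255/283) = -1 → non-residue.
Total quadratic residues among the 3: 2.

2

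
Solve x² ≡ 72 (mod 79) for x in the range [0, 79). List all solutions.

25, 54

Since 79 ≡ 3 (mod 4), a square root of 72 is 72^((79+1)/4) = 72^20 mod 79.
Repeated squaring: 72^2≡49, 72^4≡31, 72^8≡13, 72^16≡11 (mod 79).
72^20 = 72^(16+4) ≡ 25 (mod 79).
Check: 25² = 625 ≡ 72 (mod 79). The two roots are 25 and 54.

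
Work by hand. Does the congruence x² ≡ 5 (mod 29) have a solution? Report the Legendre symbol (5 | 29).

1

Euler's criterion: (5/29) ≡ 5^14 (mod 29).
5^2 ≡ 25 (mod 29)
5^4 ≡ 16 (mod 29)
5^8 ≡ 24 (mod 29)
5^14 = 5^(8+4+2) ≡ 1 (mod 29).
Result is 1, so (5/29) = 1.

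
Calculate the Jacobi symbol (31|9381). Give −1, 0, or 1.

Reciprocity: 31 ≡ 3 and 9381 ≡ 1 (mod 4), so (31/9381) = +(9381/31).
Reduce top mod 31: now compute (19/31).
Reciprocity: 19 ≡ 3 and 31 ≡ 3 (mod 4), so (19/31) = −(31/19).
Reduce top mod 19: now compute (12/19).
Pull out 2^2: since 19 ≡ 3 (mod 8), (2/19) = -1, so (2/19)^2 = +1.
Reciprocity: 3 ≡ 3 and 19 ≡ 3 (mod 4), so (3/19) = −(19/3).
Reduce top mod 3: now compute (1/3).
Reached (1/3) = 1. Collecting the sign flips along the way, the symbol is +1.

1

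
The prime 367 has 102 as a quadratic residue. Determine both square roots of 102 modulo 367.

Since 367 ≡ 3 (mod 4), a square root of 102 is 102^((367+1)/4) = 102^92 mod 367.
Repeated squaring: 102^2≡128, 102^4≡236, 102^8≡279, 102^16≡37, 102^32≡268, 102^64≡259 (mod 367).
102^92 = 102^(64+16+8+4) ≡ 319 (mod 367).
Check: 319² = 101761 ≡ 102 (mod 367). The two roots are 48 and 319.

48, 319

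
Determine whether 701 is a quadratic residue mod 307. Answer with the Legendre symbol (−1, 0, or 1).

1

First reduce: 701 ≡ 87 (mod 307).
Reciprocity: 87 ≡ 3 and 307 ≡ 3 (mod 4), so (87/307) = −(307/87).
Reduce top mod 87: now compute (46/87).
Pull out 2: since 87 ≡ 7 (mod 8), (2/87) = +1.
Reciprocity: 23 ≡ 3 and 87 ≡ 3 (mod 4), so (23/87) = −(87/23).
Reduce top mod 23: now compute (18/23).
Pull out 2: since 23 ≡ 7 (mod 8), (2/23) = +1.
Reciprocity: 9 ≡ 1 and 23 ≡ 3 (mod 4), so (9/23) = +(23/9).
Reduce top mod 9: now compute (5/9).
Reciprocity: 5 ≡ 1 and 9 ≡ 1 (mod 4), so (5/9) = +(9/5).
Reduce top mod 5: now compute (4/5).
Pull out 2^2: since 5 ≡ 5 (mod 8), (2/5) = -1, so (2/5)^2 = +1.
Reached (1/5) = 1. Collecting the sign flips along the way, the symbol is +1.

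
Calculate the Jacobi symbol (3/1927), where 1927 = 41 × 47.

-1

Reciprocity: 3 ≡ 3 and 1927 ≡ 3 (mod 4), so (3/1927) = −(1927/3).
Reduce top mod 3: now compute (1/3).
Reached (1/3) = 1. Collecting the sign flips along the way, the symbol is -1.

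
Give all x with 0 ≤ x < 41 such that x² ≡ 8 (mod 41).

41 ≡ 1 (mod 4), so we find a root by search.
Trying successive values, 7² = 49 ≡ 8 (mod 41). The other root is 41 − 7 = 34.

7, 34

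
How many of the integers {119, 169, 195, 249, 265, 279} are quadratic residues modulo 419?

2

(119/419) = -1 → non-residue.
(169/419) = +1 → QR.
(195/419) = +1 → QR.
(249/419) = -1 → non-residue.
(265/419) = -1 → non-residue.
(279/419) = -1 → non-residue.
Total quadratic residues among the 6: 2.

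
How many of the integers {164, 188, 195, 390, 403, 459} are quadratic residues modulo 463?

1

(164/463) = -1 → non-residue.
(188/463) = +1 → QR.
(195/463) = -1 → non-residue.
(390/463) = -1 → non-residue.
(403/463) = -1 → non-residue.
(459/463) = -1 → non-residue.
Total quadratic residues among the 6: 1.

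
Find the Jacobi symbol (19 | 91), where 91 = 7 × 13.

1

Reciprocity: 19 ≡ 3 and 91 ≡ 3 (mod 4), so (19/91) = −(91/19).
Reduce top mod 19: now compute (15/19).
Reciprocity: 15 ≡ 3 and 19 ≡ 3 (mod 4), so (15/19) = −(19/15).
Reduce top mod 15: now compute (4/15).
Pull out 2^2: since 15 ≡ 7 (mod 8), (2/15) = +1, so (2/15)^2 = +1.
Reached (1/15) = 1. Collecting the sign flips along the way, the symbol is +1.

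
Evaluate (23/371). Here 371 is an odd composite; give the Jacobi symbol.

-1

Reciprocity: 23 ≡ 3 and 371 ≡ 3 (mod 4), so (23/371) = −(371/23).
Reduce top mod 23: now compute (3/23).
Reciprocity: 3 ≡ 3 and 23 ≡ 3 (mod 4), so (3/23) = −(23/3).
Reduce top mod 3: now compute (2/3).
Pull out 2: since 3 ≡ 3 (mod 8), (2/3) = -1.
Reached (1/3) = 1. Collecting the sign flips along the way, the symbol is -1.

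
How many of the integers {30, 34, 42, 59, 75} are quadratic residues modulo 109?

2

(30/109) = -1 → non-residue.
(34/109) = +1 → QR.
(42/109) = -1 → non-residue.
(59/109) = -1 → non-residue.
(75/109) = +1 → QR.
Total quadratic residues among the 5: 2.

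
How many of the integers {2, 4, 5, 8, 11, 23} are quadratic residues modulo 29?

3

(2/29) = -1 → non-residue.
(4/29) = +1 → QR.
(5/29) = +1 → QR.
(8/29) = -1 → non-residue.
(11/29) = -1 → non-residue.
(23/29) = +1 → QR.
Total quadratic residues among the 6: 3.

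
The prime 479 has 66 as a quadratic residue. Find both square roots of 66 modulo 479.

Since 479 ≡ 3 (mod 4), a square root of 66 is 66^((479+1)/4) = 66^120 mod 479.
Repeated squaring: 66^2≡45, 66^4≡109, 66^8≡385, 66^16≡214, 66^32≡291, 66^64≡377 (mod 479).
66^120 = 66^(64+32+16+8) ≡ 32 (mod 479).
Check: 32² = 1024 ≡ 66 (mod 479). The two roots are 32 and 447.

32, 447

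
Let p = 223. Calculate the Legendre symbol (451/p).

-1

Euler's criterion: (451/223) ≡ 5^111 (mod 223).
5^2 ≡ 25 (mod 223)
5^4 ≡ 179 (mod 223)
5^8 ≡ 152 (mod 223)
5^16 ≡ 135 (mod 223)
5^32 ≡ 162 (mod 223)
5^64 ≡ 153 (mod 223)
5^111 = 5^(64+32+8+4+2+1) ≡ 222 (mod 223).
Result is 222 ≡ −1, so (451/223) = −1.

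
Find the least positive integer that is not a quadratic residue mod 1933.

2

(2/1933) = −1, so 2 is the smallest positive non-residue mod 1933.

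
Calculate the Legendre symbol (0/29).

0

Top reduces to 0: gcd > 1, so the symbol is 0.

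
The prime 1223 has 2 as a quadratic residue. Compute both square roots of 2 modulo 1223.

35, 1188

Since 1223 ≡ 3 (mod 4), a square root of 2 is 2^((1223+1)/4) = 2^306 mod 1223.
Repeated squaring: 2^2≡4, 2^4≡16, 2^8≡256, 2^16≡717, 2^32≡429, 2^64≡591, 2^128≡726, 2^256≡1186 (mod 1223).
2^306 = 2^(256+32+16+2) ≡ 1188 (mod 1223).
Check: 1188² = 1411344 ≡ 2 (mod 1223). The two roots are 35 and 1188.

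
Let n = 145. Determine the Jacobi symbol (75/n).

Reciprocity: 75 ≡ 3 and 145 ≡ 1 (mod 4), so (75/145) = +(145/75).
Reduce top mod 75: now compute (70/75).
Pull out 2: since 75 ≡ 3 (mod 8), (2/75) = -1.
Reciprocity: 35 ≡ 3 and 75 ≡ 3 (mod 4), so (35/75) = −(75/35).
Reduce top mod 35: now compute (5/35).
Reciprocity: 5 ≡ 1 and 35 ≡ 3 (mod 4), so (5/35) = +(35/5).
Reduce top mod 5: now compute (0/5).
Top reduces to 0: gcd > 1, so the symbol is 0.

0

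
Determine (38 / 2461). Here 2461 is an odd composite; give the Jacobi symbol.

Pull out 2: since 2461 ≡ 5 (mod 8), (2/2461) = -1.
Reciprocity: 19 ≡ 3 and 2461 ≡ 1 (mod 4), so (19/2461) = +(2461/19).
Reduce top mod 19: now compute (10/19).
Pull out 2: since 19 ≡ 3 (mod 8), (2/19) = -1.
Reciprocity: 5 ≡ 1 and 19 ≡ 3 (mod 4), so (5/19) = +(19/5).
Reduce top mod 5: now compute (4/5).
Pull out 2^2: since 5 ≡ 5 (mod 8), (2/5) = -1, so (2/5)^2 = +1.
Reached (1/5) = 1. Collecting the sign flips along the way, the symbol is +1.

1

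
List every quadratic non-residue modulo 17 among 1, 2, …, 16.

Square k = 1,…,8 (k and 17−k give the same square):
1²=1, 2²=4, 3²=9, 4²=16, 5²≡8, 6²≡2, 7²≡15, 8²≡13 (mod 17).
The residues are {1, 2, 4, 8, 9, 13, 15, 16}; the non-residues are the remaining 8 nonzero classes.

3 5 6 7 10 11 12 14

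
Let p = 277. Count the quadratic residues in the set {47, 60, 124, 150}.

(47/277) = +1 → QR.
(60/277) = -1 → non-residue.
(124/277) = -1 → non-residue.
(150/277) = -1 → non-residue.
Total quadratic residues among the 4: 1.

1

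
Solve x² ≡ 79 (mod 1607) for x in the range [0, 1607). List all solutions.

70, 1537

Since 1607 ≡ 3 (mod 4), a square root of 79 is 79^((1607+1)/4) = 79^402 mod 1607.
Repeated squaring: 79^2≡1420, 79^4≡1222, 79^8≡381, 79^16≡531, 79^32≡736, 79^64≡137, 79^128≡1092, 79^256≡70 (mod 1607).
79^402 = 79^(256+128+16+2) ≡ 70 (mod 1607).
Check: 70² = 4900 ≡ 79 (mod 1607). The two roots are 70 and 1537.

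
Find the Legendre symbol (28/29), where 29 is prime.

Euler's criterion: (28/29) ≡ 28^14 (mod 29).
28^2 ≡ 1 (mod 29)
28^4 ≡ 1 (mod 29)
28^8 ≡ 1 (mod 29)
28^14 = 28^(8+4+2) ≡ 1 (mod 29).
Result is 1, so (28/29) = 1.

1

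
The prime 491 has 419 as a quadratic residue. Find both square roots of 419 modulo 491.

Since 491 ≡ 3 (mod 4), a square root of 419 is 419^((491+1)/4) = 419^123 mod 491.
Repeated squaring: 419^2≡274, 419^4≡444, 419^8≡245, 419^16≡123, 419^32≡399, 419^64≡117 (mod 491).
419^123 = 419^(64+32+16+8+2+1) ≡ 418 (mod 491).
Check: 418² = 174724 ≡ 419 (mod 491). The two roots are 73 and 418.

73, 418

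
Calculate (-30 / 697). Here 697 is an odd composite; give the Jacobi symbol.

-1

First reduce: -30 ≡ 667 (mod 697).
Reciprocity: 667 ≡ 3 and 697 ≡ 1 (mod 4), so (667/697) = +(697/667).
Reduce top mod 667: now compute (30/667).
Pull out 2: since 667 ≡ 3 (mod 8), (2/667) = -1.
Reciprocity: 15 ≡ 3 and 667 ≡ 3 (mod 4), so (15/667) = −(667/15).
Reduce top mod 15: now compute (7/15).
Reciprocity: 7 ≡ 3 and 15 ≡ 3 (mod 4), so (7/15) = −(15/7).
Reduce top mod 7: now compute (1/7).
Reached (1/7) = 1. Collecting the sign flips along the way, the symbol is -1.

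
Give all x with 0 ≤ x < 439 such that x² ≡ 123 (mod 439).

Since 439 ≡ 3 (mod 4), a square root of 123 is 123^((439+1)/4) = 123^110 mod 439.
Repeated squaring: 123^2≡203, 123^4≡382, 123^8≡176, 123^16≡246, 123^32≡373, 123^64≡405 (mod 439).
123^110 = 123^(64+32+8+4+2) ≡ 347 (mod 439).
Check: 347² = 120409 ≡ 123 (mod 439). The two roots are 92 and 347.

92, 347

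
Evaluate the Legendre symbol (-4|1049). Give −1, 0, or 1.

Euler's criterion: (-4/1049) ≡ 1045^524 (mod 1049).
1045^2 ≡ 16 (mod 1049)
1045^4 ≡ 256 (mod 1049)
1045^8 ≡ 498 (mod 1049)
1045^16 ≡ 440 (mod 1049)
1045^32 ≡ 584 (mod 1049)
1045^64 ≡ 131 (mod 1049)
1045^128 ≡ 377 (mod 1049)
1045^256 ≡ 514 (mod 1049)
1045^512 ≡ 897 (mod 1049)
1045^524 = 1045^(512+8+4) ≡ 1 (mod 1049).
Result is 1, so (-4/1049) = 1.

1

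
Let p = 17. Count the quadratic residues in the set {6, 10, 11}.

0

(6/17) = -1 → non-residue.
(10/17) = -1 → non-residue.
(11/17) = -1 → non-residue.
Total quadratic residues among the 3: 0.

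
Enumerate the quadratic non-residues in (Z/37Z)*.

2, 5, 6, 8, 13, 14, 15, 17, 18, 19, 20, 22, 23, 24, 29, 31, 32, 35

Square k = 1,…,18 (k and 37−k give the same square):
1²=1, 2²=4, 3²=9, 4²=16, 5²=25, 6²=36, 7²≡12, 8²≡27, 9²≡7, 10²≡26, 11²≡10, 12²≡33, 13²≡21, 14²≡11, 15²≡3, 16²≡34, 17²≡30, 18²≡28 (mod 37).
The residues are {1, 3, 4, 7, 9, 10, 11, 12, 16, 21, 25, 26, 27, 28, 30, 33, 34, 36}; the non-residues are the remaining 18 nonzero classes.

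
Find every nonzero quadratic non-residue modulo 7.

Square k = 1,…,3 (k and 7−k give the same square):
1²=1, 2²=4, 3²≡2 (mod 7).
The residues are {1, 2, 4}; the non-residues are the remaining 3 nonzero classes.

3 5 6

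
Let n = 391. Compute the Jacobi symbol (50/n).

Pull out 2: since 391 ≡ 7 (mod 8), (2/391) = +1.
Reciprocity: 25 ≡ 1 and 391 ≡ 3 (mod 4), so (25/391) = +(391/25).
Reduce top mod 25: now compute (16/25).
Pull out 2^4: since 25 ≡ 1 (mod 8), (2/25) = +1, so (2/25)^4 = +1.
Reached (1/25) = 1. Collecting the sign flips along the way, the symbol is +1.

1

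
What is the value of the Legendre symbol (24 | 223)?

Euler's criterion: (24/223) ≡ 24^111 (mod 223).
24^2 ≡ 130 (mod 223)
24^4 ≡ 175 (mod 223)
24^8 ≡ 74 (mod 223)
24^16 ≡ 124 (mod 223)
24^32 ≡ 212 (mod 223)
24^64 ≡ 121 (mod 223)
24^111 = 24^(64+32+8+4+2+1) ≡ 222 (mod 223).
Result is 222 ≡ −1, so (24/223) = −1.

-1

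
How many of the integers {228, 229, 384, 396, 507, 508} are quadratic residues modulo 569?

3

(228/569) = +1 → QR.
(229/569) = +1 → QR.
(384/569) = -1 → non-residue.
(396/569) = -1 → non-residue.
(507/569) = -1 → non-residue.
(508/569) = +1 → QR.
Total quadratic residues among the 6: 3.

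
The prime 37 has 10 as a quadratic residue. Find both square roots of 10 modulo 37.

11, 26

37 ≡ 1 (mod 4), so we find a root by search.
Trying successive values, 11² = 121 ≡ 10 (mod 37). The other root is 37 − 11 = 26.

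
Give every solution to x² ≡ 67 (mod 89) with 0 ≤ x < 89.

89 ≡ 1 (mod 4), so we find a root by search.
Trying successive values, 44² = 1936 ≡ 67 (mod 89). The other root is 89 − 44 = 45.

44, 45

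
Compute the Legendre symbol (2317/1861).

First reduce: 2317 ≡ 456 (mod 1861).
Pull out 2^3: since 1861 ≡ 5 (mod 8), (2/1861) = -1, so (2/1861)^3 = -1.
Reciprocity: 57 ≡ 1 and 1861 ≡ 1 (mod 4), so (57/1861) = +(1861/57).
Reduce top mod 57: now compute (37/57).
Reciprocity: 37 ≡ 1 and 57 ≡ 1 (mod 4), so (37/57) = +(57/37).
Reduce top mod 37: now compute (20/37).
Pull out 2^2: since 37 ≡ 5 (mod 8), (2/37) = -1, so (2/37)^2 = +1.
Reciprocity: 5 ≡ 1 and 37 ≡ 1 (mod 4), so (5/37) = +(37/5).
Reduce top mod 5: now compute (2/5).
Pull out 2: since 5 ≡ 5 (mod 8), (2/5) = -1.
Reached (1/5) = 1. Collecting the sign flips along the way, the symbol is +1.

1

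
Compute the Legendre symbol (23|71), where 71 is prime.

Euler's criterion: (23/71) ≡ 23^35 (mod 71).
23^2 ≡ 32 (mod 71)
23^4 ≡ 30 (mod 71)
23^8 ≡ 48 (mod 71)
23^16 ≡ 32 (mod 71)
23^32 ≡ 30 (mod 71)
23^35 = 23^(32+2+1) ≡ 70 (mod 71).
Result is 70 ≡ −1, so (23/71) = −1.

-1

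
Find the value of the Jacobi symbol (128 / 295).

1

Pull out 2^7: since 295 ≡ 7 (mod 8), (2/295) = +1, so (2/295)^7 = +1.
Reached (1/295) = 1. Collecting the sign flips along the way, the symbol is +1.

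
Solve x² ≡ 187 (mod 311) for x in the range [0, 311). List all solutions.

Since 311 ≡ 3 (mod 4), a square root of 187 is 187^((311+1)/4) = 187^78 mod 311.
Repeated squaring: 187^2≡137, 187^4≡109, 187^8≡63, 187^16≡237, 187^32≡189, 187^64≡267 (mod 311).
187^78 = 187^(64+8+4+2) ≡ 135 (mod 311).
Check: 135² = 18225 ≡ 187 (mod 311). The two roots are 135 and 176.

135, 176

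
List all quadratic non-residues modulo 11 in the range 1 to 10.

Square k = 1,…,5 (k and 11−k give the same square):
1²=1, 2²=4, 3²=9, 4²≡5, 5²≡3 (mod 11).
The residues are {1, 3, 4, 5, 9}; the non-residues are the remaining 5 nonzero classes.

2, 6, 7, 8, 10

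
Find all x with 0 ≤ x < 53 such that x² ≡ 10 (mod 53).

13, 40

53 ≡ 1 (mod 4), so we find a root by search.
Trying successive values, 13² = 169 ≡ 10 (mod 53). The other root is 53 − 13 = 40.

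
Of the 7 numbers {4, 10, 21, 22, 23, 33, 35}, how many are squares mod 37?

(4/37) = +1 → QR.
(10/37) = +1 → QR.
(21/37) = +1 → QR.
(22/37) = -1 → non-residue.
(23/37) = -1 → non-residue.
(33/37) = +1 → QR.
(35/37) = -1 → non-residue.
Total quadratic residues among the 7: 4.

4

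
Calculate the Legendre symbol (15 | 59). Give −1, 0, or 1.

1

Reciprocity: 15 ≡ 3 and 59 ≡ 3 (mod 4), so (15/59) = −(59/15).
Reduce top mod 15: now compute (14/15).
Pull out 2: since 15 ≡ 7 (mod 8), (2/15) = +1.
Reciprocity: 7 ≡ 3 and 15 ≡ 3 (mod 4), so (7/15) = −(15/7).
Reduce top mod 7: now compute (1/7).
Reached (1/7) = 1. Collecting the sign flips along the way, the symbol is +1.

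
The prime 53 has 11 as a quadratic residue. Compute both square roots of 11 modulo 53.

53 ≡ 1 (mod 4), so we find a root by search.
Trying successive values, 8² = 64 ≡ 11 (mod 53). The other root is 53 − 8 = 45.

8, 45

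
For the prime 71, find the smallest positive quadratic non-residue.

7

(2/71) = +1, so 2 is a residue.
(3/71) = +1, so 3 is a residue.
(4/71) = +1, so 4 is a residue.
(5/71) = +1, so 5 is a residue.
(6/71) = +1, so 6 is a residue.
(7/71) = −1, so 7 is the smallest positive non-residue mod 71.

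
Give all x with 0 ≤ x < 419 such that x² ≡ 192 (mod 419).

Since 419 ≡ 3 (mod 4), a square root of 192 is 192^((419+1)/4) = 192^105 mod 419.
Repeated squaring: 192^2≡411, 192^4≡64, 192^8≡325, 192^16≡37, 192^32≡112, 192^64≡393 (mod 419).
192^105 = 192^(64+32+8+1) ≡ 187 (mod 419).
Check: 187² = 34969 ≡ 192 (mod 419). The two roots are 187 and 232.

187, 232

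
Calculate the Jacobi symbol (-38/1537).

First reduce: -38 ≡ 1499 (mod 1537).
Reciprocity: 1499 ≡ 3 and 1537 ≡ 1 (mod 4), so (1499/1537) = +(1537/1499).
Reduce top mod 1499: now compute (38/1499).
Pull out 2: since 1499 ≡ 3 (mod 8), (2/1499) = -1.
Reciprocity: 19 ≡ 3 and 1499 ≡ 3 (mod 4), so (19/1499) = −(1499/19).
Reduce top mod 19: now compute (17/19).
Reciprocity: 17 ≡ 1 and 19 ≡ 3 (mod 4), so (17/19) = +(19/17).
Reduce top mod 17: now compute (2/17).
Pull out 2: since 17 ≡ 1 (mod 8), (2/17) = +1.
Reached (1/17) = 1. Collecting the sign flips along the way, the symbol is +1.

1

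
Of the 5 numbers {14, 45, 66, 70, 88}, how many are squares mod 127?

(14/127) = -1 → non-residue.
(45/127) = -1 → non-residue.
(66/127) = -1 → non-residue.
(70/127) = +1 → QR.
(88/127) = +1 → QR.
Total quadratic residues among the 5: 2.

2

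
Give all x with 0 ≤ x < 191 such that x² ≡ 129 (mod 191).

Since 191 ≡ 3 (mod 4), a square root of 129 is 129^((191+1)/4) = 129^48 mod 191.
Repeated squaring: 129^2≡24, 129^4≡3, 129^8≡9, 129^16≡81, 129^32≡67 (mod 191).
129^48 = 129^(32+16) ≡ 79 (mod 191).
Check: 79² = 6241 ≡ 129 (mod 191). The two roots are 79 and 112.

79, 112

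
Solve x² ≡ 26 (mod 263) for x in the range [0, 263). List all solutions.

Since 263 ≡ 3 (mod 4), a square root of 26 is 26^((263+1)/4) = 26^66 mod 263.
Repeated squaring: 26^2≡150, 26^4≡145, 26^8≡248, 26^16≡225, 26^32≡129, 26^64≡72 (mod 263).
26^66 = 26^(64+2) ≡ 17 (mod 263).
Check: 17² = 289 ≡ 26 (mod 263). The two roots are 17 and 246.

17, 246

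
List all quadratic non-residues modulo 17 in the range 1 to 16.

Square k = 1,…,8 (k and 17−k give the same square):
1²=1, 2²=4, 3²=9, 4²=16, 5²≡8, 6²≡2, 7²≡15, 8²≡13 (mod 17).
The residues are {1, 2, 4, 8, 9, 13, 15, 16}; the non-residues are the remaining 8 nonzero classes.

3,5,6,7,10,11,12,14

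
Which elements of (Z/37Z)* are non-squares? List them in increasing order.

2 5 6 8 13 14 15 17 18 19 20 22 23 24 29 31 32 35

Square k = 1,…,18 (k and 37−k give the same square):
1²=1, 2²=4, 3²=9, 4²=16, 5²=25, 6²=36, 7²≡12, 8²≡27, 9²≡7, 10²≡26, 11²≡10, 12²≡33, 13²≡21, 14²≡11, 15²≡3, 16²≡34, 17²≡30, 18²≡28 (mod 37).
The residues are {1, 3, 4, 7, 9, 10, 11, 12, 16, 21, 25, 26, 27, 28, 30, 33, 34, 36}; the non-residues are the remaining 18 nonzero classes.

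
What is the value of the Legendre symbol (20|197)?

Pull out 2^2: since 197 ≡ 5 (mod 8), (2/197) = -1, so (2/197)^2 = +1.
Reciprocity: 5 ≡ 1 and 197 ≡ 1 (mod 4), so (5/197) = +(197/5).
Reduce top mod 5: now compute (2/5).
Pull out 2: since 5 ≡ 5 (mod 8), (2/5) = -1.
Reached (1/5) = 1. Collecting the sign flips along the way, the symbol is -1.

-1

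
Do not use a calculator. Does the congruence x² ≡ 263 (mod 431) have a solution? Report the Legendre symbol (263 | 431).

Reciprocity: 263 ≡ 3 and 431 ≡ 3 (mod 4), so (263/431) = −(431/263).
Reduce top mod 263: now compute (168/263).
Pull out 2^3: since 263 ≡ 7 (mod 8), (2/263) = +1, so (2/263)^3 = +1.
Reciprocity: 21 ≡ 1 and 263 ≡ 3 (mod 4), so (21/263) = +(263/21).
Reduce top mod 21: now compute (11/21).
Reciprocity: 11 ≡ 3 and 21 ≡ 1 (mod 4), so (11/21) = +(21/11).
Reduce top mod 11: now compute (10/11).
Pull out 2: since 11 ≡ 3 (mod 8), (2/11) = -1.
Reciprocity: 5 ≡ 1 and 11 ≡ 3 (mod 4), so (5/11) = +(11/5).
Reduce top mod 5: now compute (1/5).
Reached (1/5) = 1. Collecting the sign flips along the way, the symbol is +1.

1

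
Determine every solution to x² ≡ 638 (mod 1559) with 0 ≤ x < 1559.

413, 1146

Since 1559 ≡ 3 (mod 4), a square root of 638 is 638^((1559+1)/4) = 638^390 mod 1559.
Repeated squaring: 638^2≡145, 638^4≡758, 638^8≡852, 638^16≡969, 638^32≡443, 638^64≡1374, 638^128≡1486, 638^256≡652 (mod 1559).
638^390 = 638^(256+128+4+2) ≡ 1146 (mod 1559).
Check: 1146² = 1313316 ≡ 638 (mod 1559). The two roots are 413 and 1146.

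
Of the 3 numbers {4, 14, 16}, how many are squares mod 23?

2

(4/23) = +1 → QR.
(14/23) = -1 → non-residue.
(16/23) = +1 → QR.
Total quadratic residues among the 3: 2.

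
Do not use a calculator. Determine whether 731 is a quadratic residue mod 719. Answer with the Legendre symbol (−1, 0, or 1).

1

Euler's criterion: (731/719) ≡ 12^359 (mod 719).
12^2 ≡ 144 (mod 719)
12^4 ≡ 604 (mod 719)
12^8 ≡ 283 (mod 719)
12^16 ≡ 280 (mod 719)
12^32 ≡ 29 (mod 719)
12^64 ≡ 122 (mod 719)
12^128 ≡ 504 (mod 719)
12^256 ≡ 209 (mod 719)
12^359 = 12^(256+64+32+4+2+1) ≡ 1 (mod 719).
Result is 1, so (731/719) = 1.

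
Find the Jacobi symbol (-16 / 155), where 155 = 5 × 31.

First reduce: -16 ≡ 139 (mod 155).
Reciprocity: 139 ≡ 3 and 155 ≡ 3 (mod 4), so (139/155) = −(155/139).
Reduce top mod 139: now compute (16/139).
Pull out 2^4: since 139 ≡ 3 (mod 8), (2/139) = -1, so (2/139)^4 = +1.
Reached (1/139) = 1. Collecting the sign flips along the way, the symbol is -1.

-1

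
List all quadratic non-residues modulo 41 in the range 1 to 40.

3, 6, 7, 11, 12, 13, 14, 15, 17, 19, 22, 24, 26, 27, 28, 29, 30, 34, 35, 38

Square k = 1,…,20 (k and 41−k give the same square):
1²=1, 2²=4, 3²=9, 4²=16, 5²=25, 6²=36, 7²≡8, 8²≡23, 9²≡40, 10²≡18, 11²≡39, 12²≡21, 13²≡5, 14²≡32, 15²≡20, 16²≡10, 17²≡2, 18²≡37, 19²≡33, 20²≡31 (mod 41).
The residues are {1, 2, 4, 5, 8, 9, 10, 16, 18, 20, 21, 23, 25, 31, 32, 33, 36, 37, 39, 40}; the non-residues are the remaining 20 nonzero classes.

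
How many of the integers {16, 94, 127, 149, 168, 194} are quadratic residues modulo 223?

(16/223) = +1 → QR.
(94/223) = +1 → QR.
(127/223) = +1 → QR.
(149/223) = -1 → non-residue.
(168/223) = -1 → non-residue.
(194/223) = -1 → non-residue.
Total quadratic residues among the 6: 3.

3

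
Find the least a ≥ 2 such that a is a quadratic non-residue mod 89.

3

(2/89) = +1, so 2 is a residue.
(3/89) = −1, so 3 is the smallest positive non-residue mod 89.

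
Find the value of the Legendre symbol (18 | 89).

1

Pull out 2: since 89 ≡ 1 (mod 8), (2/89) = +1.
Reciprocity: 9 ≡ 1 and 89 ≡ 1 (mod 4), so (9/89) = +(89/9).
Reduce top mod 9: now compute (8/9).
Pull out 2^3: since 9 ≡ 1 (mod 8), (2/9) = +1, so (2/9)^3 = +1.
Reached (1/9) = 1. Collecting the sign flips along the way, the symbol is +1.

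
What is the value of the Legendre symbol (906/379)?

1

Euler's criterion: (906/379) ≡ 148^189 (mod 379).
148^2 ≡ 301 (mod 379)
148^4 ≡ 20 (mod 379)
148^8 ≡ 21 (mod 379)
148^16 ≡ 62 (mod 379)
148^32 ≡ 54 (mod 379)
148^64 ≡ 263 (mod 379)
148^128 ≡ 191 (mod 379)
148^189 = 148^(128+32+16+8+4+1) ≡ 1 (mod 379).
Result is 1, so (906/379) = 1.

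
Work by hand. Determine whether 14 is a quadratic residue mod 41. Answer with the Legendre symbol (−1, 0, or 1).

Euler's criterion: (14/41) ≡ 14^20 (mod 41).
14^2 ≡ 32 (mod 41)
14^4 ≡ 40 (mod 41)
14^8 ≡ 1 (mod 41)
14^16 ≡ 1 (mod 41)
14^20 = 14^(16+4) ≡ 40 (mod 41).
Result is 40 ≡ −1, so (14/41) = −1.

-1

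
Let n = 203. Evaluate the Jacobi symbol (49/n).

0

Reciprocity: 49 ≡ 1 and 203 ≡ 3 (mod 4), so (49/203) = +(203/49).
Reduce top mod 49: now compute (7/49).
Reciprocity: 7 ≡ 3 and 49 ≡ 1 (mod 4), so (7/49) = +(49/7).
Reduce top mod 7: now compute (0/7).
Top reduces to 0: gcd > 1, so the symbol is 0.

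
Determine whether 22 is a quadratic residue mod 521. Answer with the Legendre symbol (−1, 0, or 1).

1

Pull out 2: since 521 ≡ 1 (mod 8), (2/521) = +1.
Reciprocity: 11 ≡ 3 and 521 ≡ 1 (mod 4), so (11/521) = +(521/11).
Reduce top mod 11: now compute (4/11).
Pull out 2^2: since 11 ≡ 3 (mod 8), (2/11) = -1, so (2/11)^2 = +1.
Reached (1/11) = 1. Collecting the sign flips along the way, the symbol is +1.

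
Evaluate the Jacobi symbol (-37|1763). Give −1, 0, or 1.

First reduce: -37 ≡ 1726 (mod 1763).
Pull out 2: since 1763 ≡ 3 (mod 8), (2/1763) = -1.
Reciprocity: 863 ≡ 3 and 1763 ≡ 3 (mod 4), so (863/1763) = −(1763/863).
Reduce top mod 863: now compute (37/863).
Reciprocity: 37 ≡ 1 and 863 ≡ 3 (mod 4), so (37/863) = +(863/37).
Reduce top mod 37: now compute (12/37).
Pull out 2^2: since 37 ≡ 5 (mod 8), (2/37) = -1, so (2/37)^2 = +1.
Reciprocity: 3 ≡ 3 and 37 ≡ 1 (mod 4), so (3/37) = +(37/3).
Reduce top mod 3: now compute (1/3).
Reached (1/3) = 1. Collecting the sign flips along the way, the symbol is +1.

1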